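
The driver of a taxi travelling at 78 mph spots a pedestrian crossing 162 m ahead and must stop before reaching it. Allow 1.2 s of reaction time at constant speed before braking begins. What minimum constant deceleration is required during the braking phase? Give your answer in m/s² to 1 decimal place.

Required deceleration ≈ 5.1 m/s²

78 mph × 0.44704 = 34.8691 m/s.
Distance covered during reaction = 34.8691 × 1.2 = 41.843 m.
Distance available for braking: 162 − 41.843 = 120.157 m.
v² = 2a·d ⇒ a = v²/(2d) = 34.8691² / (2 × 120.157) = 1215.854 / 240.314 = 5.0594 m/s².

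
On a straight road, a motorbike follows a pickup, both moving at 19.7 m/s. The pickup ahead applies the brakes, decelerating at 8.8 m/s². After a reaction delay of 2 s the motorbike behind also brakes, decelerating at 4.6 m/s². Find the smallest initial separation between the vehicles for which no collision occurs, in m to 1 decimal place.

Minimum gap ≈ 59.5 m

Leader travels v²/(2a_L) = 388.090 / 17.600 = 22.051 m before stopping.
Follower covers v·t_r = 19.7000 × 2 = 39.400 m while reacting, then v²/(2a_F) = 388.090 / 9.200 = 42.184 m while braking, for a total of 39.400 + 42.184 = 81.584 m.
Since a_F ≤ a_L and the follower starts braking later, the follower is never slower than the leader, so the closest approach is when both have stopped.
Minimum gap = 81.584 − 22.051 = 59.533 m.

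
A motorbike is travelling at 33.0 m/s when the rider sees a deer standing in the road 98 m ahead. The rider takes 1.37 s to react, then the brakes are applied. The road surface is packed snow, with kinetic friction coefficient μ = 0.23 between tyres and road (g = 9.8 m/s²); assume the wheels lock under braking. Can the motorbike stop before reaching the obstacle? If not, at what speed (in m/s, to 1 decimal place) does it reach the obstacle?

a = μg = 0.23 × 9.8 = 2.254 m/s².
Reaction distance = 33.0000 × 1.37 = 45.210 m.
Braking distance needed to stop: v²/(2a) = 1089.000 / 4.508 = 241.571 m, so total needed = 45.210 + 241.571 = 286.781 m > 98 m — it cannot stop.
Distance remaining when braking begins: 98 − 45.210 = 52.790 m.
v² = v₀² − 2a·d = 1089.000 − 2 × 2.254 × 52.790 = 851.023 m²/s².
v = √851.023 = 29.172 m/s.

No — it strikes the obstacle at 29.2 m/s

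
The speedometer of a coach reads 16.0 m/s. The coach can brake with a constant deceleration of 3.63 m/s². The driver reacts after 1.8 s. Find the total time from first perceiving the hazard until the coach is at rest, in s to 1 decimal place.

Braking time = v/a = 16.0000 / 3.630 = 4.408 s.
Total = 1.8 + 4.408 = 6.208 s.

Total time ≈ 6.2 s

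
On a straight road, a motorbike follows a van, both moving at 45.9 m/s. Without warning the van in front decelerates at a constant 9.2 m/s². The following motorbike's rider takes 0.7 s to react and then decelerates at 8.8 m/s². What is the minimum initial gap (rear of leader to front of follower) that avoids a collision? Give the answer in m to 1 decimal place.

Minimum gap ≈ 37.3 m

Leader travels v²/(2a_L) = 2106.810 / 18.400 = 114.501 m before stopping.
Follower covers v·t_r = 45.9000 × 0.7 = 32.130 m while reacting, then v²/(2a_F) = 2106.810 / 17.600 = 119.705 m while braking, for a total of 32.130 + 119.705 = 151.835 m.
Since a_F ≤ a_L and the follower starts braking later, the follower is never slower than the leader, so the closest approach is when both have stopped.
Minimum gap = 151.835 − 114.501 = 37.334 m.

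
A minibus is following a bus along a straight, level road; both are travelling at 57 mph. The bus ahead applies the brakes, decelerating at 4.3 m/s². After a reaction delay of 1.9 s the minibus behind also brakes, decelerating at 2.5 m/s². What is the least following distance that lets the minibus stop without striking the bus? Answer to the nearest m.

57 mph × 0.44704 = 25.4813 m/s.
Leader travels v²/(2a_L) = 649.297 / 8.600 = 75.500 m before stopping.
Follower covers v·t_r = 25.4813 × 1.9 = 48.414 m while reacting, then v²/(2a_F) = 649.297 / 5.000 = 129.859 m while braking, for a total of 48.414 + 129.859 = 178.273 m.
Since a_F ≤ a_L and the follower starts braking later, the follower is never slower than the leader, so the closest approach is when both have stopped.
Minimum gap = 178.273 − 75.500 = 102.773 m.

Minimum gap ≈ 103 m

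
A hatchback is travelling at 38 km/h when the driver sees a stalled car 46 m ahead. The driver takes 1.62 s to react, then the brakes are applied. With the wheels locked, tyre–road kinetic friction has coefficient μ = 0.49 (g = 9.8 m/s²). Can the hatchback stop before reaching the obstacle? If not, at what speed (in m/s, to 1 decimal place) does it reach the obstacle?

Yes — it stops about 17.3 m short of the obstacle, so it never reaches it

38 km/h ÷ 3.6 = 10.5556 m/s.
a = μg = 0.49 × 9.8 = 4.802 m/s².
Reaction distance = 10.5556 × 1.62 = 17.100 m.
Braking distance = v²/(2a) = 111.421 / 9.604 = 11.602 m.
Total stopping distance = 17.100 + 11.602 = 28.702 m, vs 46 m available — it stops with 46 − 28.702 = 17.298 m to spare.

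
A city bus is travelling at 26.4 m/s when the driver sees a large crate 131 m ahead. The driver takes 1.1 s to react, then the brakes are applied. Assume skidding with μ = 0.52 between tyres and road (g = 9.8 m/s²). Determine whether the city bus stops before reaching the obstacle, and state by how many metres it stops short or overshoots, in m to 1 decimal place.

a = μg = 0.52 × 9.8 = 5.096 m/s².
Reaction distance = 26.4000 × 1.1 = 29.040 m.
Braking distance = v²/(2a) = 696.960 / 10.192 = 68.383 m.
Total stopping distance = 29.040 + 68.383 = 97.423 m, vs 131 m available — it stops with 131 − 97.423 = 33.577 m to spare.

Yes — it stops 33.6 m short of the obstacle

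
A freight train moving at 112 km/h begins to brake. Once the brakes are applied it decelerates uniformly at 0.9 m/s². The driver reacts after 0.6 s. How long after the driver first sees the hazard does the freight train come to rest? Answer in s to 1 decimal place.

Total time ≈ 35.2 s

112 km/h ÷ 3.6 = 31.1111 m/s.
Braking time = v/a = 31.1111 / 0.900 = 34.568 s.
Total = 0.6 + 34.568 = 35.168 s.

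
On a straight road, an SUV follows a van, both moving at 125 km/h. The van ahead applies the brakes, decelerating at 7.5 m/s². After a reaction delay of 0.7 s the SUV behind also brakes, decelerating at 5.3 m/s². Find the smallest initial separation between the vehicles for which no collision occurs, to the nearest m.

Minimum gap ≈ 58 m

125 km/h ÷ 3.6 = 34.7222 m/s.
Leader travels v²/(2a_L) = 1205.631 / 15.000 = 80.375 m before stopping.
Follower covers v·t_r = 34.7222 × 0.7 = 24.306 m while reacting, then v²/(2a_F) = 1205.631 / 10.600 = 113.739 m while braking, for a total of 24.306 + 113.739 = 138.045 m.
Since a_F ≤ a_L and the follower starts braking later, the follower is never slower than the leader, so the closest approach is when both have stopped.
Minimum gap = 138.045 − 80.375 = 57.670 m.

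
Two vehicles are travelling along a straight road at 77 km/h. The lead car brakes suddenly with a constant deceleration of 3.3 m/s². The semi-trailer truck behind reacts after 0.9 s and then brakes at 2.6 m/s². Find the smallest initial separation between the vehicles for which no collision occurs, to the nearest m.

Minimum gap ≈ 38 m

77 km/h ÷ 3.6 = 21.3889 m/s.
Leader travels v²/(2a_L) = 457.485 / 6.600 = 69.316 m before stopping.
Follower covers v·t_r = 21.3889 × 0.9 = 19.250 m while reacting, then v²/(2a_F) = 457.485 / 5.200 = 87.978 m while braking, for a total of 19.250 + 87.978 = 107.228 m.
Since a_F ≤ a_L and the follower starts braking later, the follower is never slower than the leader, so the closest approach is when both have stopped.
Minimum gap = 107.228 − 69.316 = 37.912 m.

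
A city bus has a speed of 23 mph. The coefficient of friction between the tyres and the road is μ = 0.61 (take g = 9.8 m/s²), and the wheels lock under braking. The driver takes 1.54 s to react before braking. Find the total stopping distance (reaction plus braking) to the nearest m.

23 mph × 0.44704 = 10.2819 m/s.
a = μg = 0.61 × 9.8 = 5.978 m/s².
Reaction distance = v·t_r = 10.2819 × 1.54 = 15.834 m.
Braking distance = v²/(2a) = 10.2819² / (2 × 5.978) = 105.717 / 11.956 = 8.842 m.
Total = 15.834 + 8.842 = 24.676 m.

Total stopping distance ≈ 25 m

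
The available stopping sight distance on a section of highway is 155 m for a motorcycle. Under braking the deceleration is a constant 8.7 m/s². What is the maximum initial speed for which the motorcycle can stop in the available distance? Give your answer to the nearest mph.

v²/(2a) = d ⇒ v = √(2 × 8.700 × 155) = √2697.00 = 51.9326 m/s.
51.9326 m/s ÷ 0.44704 = 116.170 mph.

Maximum speed ≈ 116 mph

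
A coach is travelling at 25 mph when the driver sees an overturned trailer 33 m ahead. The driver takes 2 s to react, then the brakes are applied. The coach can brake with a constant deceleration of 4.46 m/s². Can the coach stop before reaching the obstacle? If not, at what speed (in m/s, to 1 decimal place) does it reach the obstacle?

No — it strikes the obstacle at 5.5 m/s

25 mph × 0.44704 = 11.1760 m/s.
Reaction distance = 11.1760 × 2 = 22.352 m.
Braking distance needed to stop: v²/(2a) = 124.903 / 8.920 = 14.003 m, so total needed = 22.352 + 14.003 = 36.355 m > 33 m — it cannot stop.
Distance remaining when braking begins: 33 − 22.352 = 10.648 m.
v² = v₀² − 2a·d = 124.903 − 2 × 4.460 × 10.648 = 29.923 m²/s².
v = √29.923 = 5.470 m/s.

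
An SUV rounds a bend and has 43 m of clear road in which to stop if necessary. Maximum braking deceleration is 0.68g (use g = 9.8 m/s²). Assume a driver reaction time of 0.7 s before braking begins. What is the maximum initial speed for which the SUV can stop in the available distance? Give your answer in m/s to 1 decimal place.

a = 0.68 × 9.8 = 6.664 m/s².
Stopping distance: v·t_r + v²/(2a) = 43 with t_r = 0.7 s and a = 6.664 m/s².
So v² + 9.330 v − 573.10 = 0.
Positive root: v = −a·t_r + √((a·t_r)² + 2a·d) = −4.665 + √(21.762 + 573.10) = 19.7248 m/s.

Maximum speed ≈ 19.7 m/s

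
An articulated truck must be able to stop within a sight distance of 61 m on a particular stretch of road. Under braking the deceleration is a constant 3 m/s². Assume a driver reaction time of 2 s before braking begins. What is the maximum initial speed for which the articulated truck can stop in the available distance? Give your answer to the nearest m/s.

Maximum speed ≈ 14 m/s

Stopping distance: v·t_r + v²/(2a) = 61 with t_r = 2 s and a = 3.000 m/s².
So v² + 12.000 v − 366.00 = 0.
Positive root: v = −a·t_r + √((a·t_r)² + 2a·d) = −6.000 + √(36.000 + 366.00) = 14.0499 m/s.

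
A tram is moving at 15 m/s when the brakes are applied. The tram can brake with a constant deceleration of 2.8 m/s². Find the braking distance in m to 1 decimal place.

Braking distance ≈ 40.2 m

Braking distance = v²/(2a) = 15.0000² / (2 × 2.800) = 225.000 / 5.600 = 40.179 m.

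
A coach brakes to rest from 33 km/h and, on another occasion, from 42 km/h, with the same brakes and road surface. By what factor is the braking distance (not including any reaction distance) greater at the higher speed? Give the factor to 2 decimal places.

Braking distance d = v²/(2a), so with a fixed, d ∝ v².
Factor = (42/33)² = 1.2727² = 1.6198.

Factor ≈ 1.62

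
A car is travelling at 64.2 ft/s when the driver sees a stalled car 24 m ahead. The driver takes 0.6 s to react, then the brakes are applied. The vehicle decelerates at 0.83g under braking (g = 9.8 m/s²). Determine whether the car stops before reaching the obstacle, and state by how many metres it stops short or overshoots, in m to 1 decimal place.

No — it overshoots by 11.3 m

64.2 ft/s × 0.3048 = 19.5682 m/s.
a = 0.83 × 9.8 = 8.134 m/s².
Reaction distance = 19.5682 × 0.6 = 11.741 m.
Braking distance = v²/(2a) = 382.914 / 16.268 = 23.538 m.
Total stopping distance = 11.741 + 23.538 = 35.279 m, vs 24 m available — it cannot stop in time and overshoots by 35.279 − 24 = 11.279 m.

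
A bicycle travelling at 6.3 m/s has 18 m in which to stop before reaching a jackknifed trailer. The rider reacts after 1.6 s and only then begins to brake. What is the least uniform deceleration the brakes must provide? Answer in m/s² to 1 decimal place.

Required deceleration ≈ 2.5 m/s²

Distance covered during reaction = 6.3000 × 1.6 = 10.080 m.
Distance available for braking: 18 − 10.080 = 7.920 m.
v² = 2a·d ⇒ a = v²/(2d) = 6.3000² / (2 × 7.920) = 39.690 / 15.840 = 2.5057 m/s².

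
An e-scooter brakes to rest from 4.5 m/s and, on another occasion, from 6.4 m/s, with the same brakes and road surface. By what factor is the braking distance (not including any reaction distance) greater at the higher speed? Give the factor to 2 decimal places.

Factor ≈ 2.02

Braking distance d = v²/(2a), so with a fixed, d ∝ v².
Factor = (6.4/4.5)² = 1.4222² = 2.0227.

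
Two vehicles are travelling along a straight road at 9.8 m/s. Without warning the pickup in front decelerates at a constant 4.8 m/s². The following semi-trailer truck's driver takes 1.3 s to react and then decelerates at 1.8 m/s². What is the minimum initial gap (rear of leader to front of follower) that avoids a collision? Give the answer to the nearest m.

Leader travels v²/(2a_L) = 96.040 / 9.600 = 10.004 m before stopping.
Follower covers v·t_r = 9.8000 × 1.3 = 12.740 m while reacting, then v²/(2a_F) = 96.040 / 3.600 = 26.678 m while braking, for a total of 12.740 + 26.678 = 39.418 m.
Since a_F ≤ a_L and the follower starts braking later, the follower is never slower than the leader, so the closest approach is when both have stopped.
Minimum gap = 39.418 − 10.004 = 29.414 m.

Minimum gap ≈ 29 m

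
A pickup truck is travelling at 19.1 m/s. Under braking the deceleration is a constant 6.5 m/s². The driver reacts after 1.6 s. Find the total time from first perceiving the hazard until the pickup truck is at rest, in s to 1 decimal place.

Total time ≈ 4.5 s

Braking time = v/a = 19.1000 / 6.500 = 2.938 s.
Total = 1.6 + 2.938 = 4.538 s.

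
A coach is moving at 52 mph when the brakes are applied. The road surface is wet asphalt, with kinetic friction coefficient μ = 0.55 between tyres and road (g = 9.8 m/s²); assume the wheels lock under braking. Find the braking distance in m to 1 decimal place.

Braking distance ≈ 50.1 m

52 mph × 0.44704 = 23.2461 m/s.
a = μg = 0.55 × 9.8 = 5.390 m/s².
Braking distance = v²/(2a) = 23.2461² / (2 × 5.390) = 540.381 / 10.780 = 50.128 m.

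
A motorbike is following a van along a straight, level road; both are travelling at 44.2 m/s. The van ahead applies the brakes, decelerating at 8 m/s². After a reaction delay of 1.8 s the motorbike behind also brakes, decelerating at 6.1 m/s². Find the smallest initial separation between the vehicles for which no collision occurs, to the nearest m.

Leader travels v²/(2a_L) = 1953.640 / 16.000 = 122.103 m before stopping.
Follower covers v·t_r = 44.2000 × 1.8 = 79.560 m while reacting, then v²/(2a_F) = 1953.640 / 12.200 = 160.134 m while braking, for a total of 79.560 + 160.134 = 239.694 m.
Since a_F ≤ a_L and the follower starts braking later, the follower is never slower than the leader, so the closest approach is when both have stopped.
Minimum gap = 239.694 − 122.103 = 117.591 m.

Minimum gap ≈ 118 m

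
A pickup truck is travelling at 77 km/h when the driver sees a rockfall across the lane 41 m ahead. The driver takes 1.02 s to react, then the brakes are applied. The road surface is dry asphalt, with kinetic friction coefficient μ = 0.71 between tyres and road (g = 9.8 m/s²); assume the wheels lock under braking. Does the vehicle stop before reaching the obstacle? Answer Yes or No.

77 km/h ÷ 3.6 = 21.3889 m/s.
a = μg = 0.71 × 9.8 = 6.958 m/s².
Reaction distance = 21.3889 × 1.02 = 21.817 m.
Braking distance = v²/(2a) = 457.485 / 13.916 = 32.875 m.
Total stopping distance = 21.817 + 32.875 = 54.692 m, vs 41 m available — it cannot stop in time and overshoots by 54.692 − 41 = 13.692 m.

No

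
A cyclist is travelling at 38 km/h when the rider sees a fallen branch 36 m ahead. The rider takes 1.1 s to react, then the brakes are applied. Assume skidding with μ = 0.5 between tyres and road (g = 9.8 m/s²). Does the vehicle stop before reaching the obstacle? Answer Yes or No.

Yes

38 km/h ÷ 3.6 = 10.5556 m/s.
a = μg = 0.5 × 9.8 = 4.900 m/s².
Reaction distance = 10.5556 × 1.1 = 11.611 m.
Braking distance = v²/(2a) = 111.421 / 9.800 = 11.369 m.
Total stopping distance = 11.611 + 11.369 = 22.980 m, vs 36 m available — it stops with 36 − 22.980 = 13.020 m to spare.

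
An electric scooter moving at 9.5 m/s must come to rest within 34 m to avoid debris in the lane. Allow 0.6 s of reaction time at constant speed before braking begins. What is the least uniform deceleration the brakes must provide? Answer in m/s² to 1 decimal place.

Distance covered during reaction = 9.5000 × 0.6 = 5.700 m.
Distance available for braking: 34 − 5.700 = 28.300 m.
v² = 2a·d ⇒ a = v²/(2d) = 9.5000² / (2 × 28.300) = 90.250 / 56.600 = 1.5945 m/s².

Required deceleration ≈ 1.6 m/s²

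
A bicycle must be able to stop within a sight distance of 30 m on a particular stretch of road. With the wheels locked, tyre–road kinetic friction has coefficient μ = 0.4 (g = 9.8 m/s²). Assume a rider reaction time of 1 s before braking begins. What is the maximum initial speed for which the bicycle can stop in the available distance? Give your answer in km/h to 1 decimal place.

Maximum speed ≈ 42.9 km/h

a = μg = 0.4 × 9.8 = 3.920 m/s².
Stopping distance: v·t_r + v²/(2a) = 30 with t_r = 1 s and a = 3.920 m/s².
So v² + 7.840 v − 235.20 = 0.
Positive root: v = −a·t_r + √((a·t_r)² + 2a·d) = −3.920 + √(15.366 + 235.20) = 11.9093 m/s.
11.9093 m/s × 3.6 = 42.873 km/h.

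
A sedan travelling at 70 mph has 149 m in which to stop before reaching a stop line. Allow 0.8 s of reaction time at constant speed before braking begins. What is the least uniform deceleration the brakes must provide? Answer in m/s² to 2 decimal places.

70 mph × 0.44704 = 31.2928 m/s.
Distance covered during reaction = 31.2928 × 0.8 = 25.034 m.
Distance available for braking: 149 − 25.034 = 123.966 m.
v² = 2a·d ⇒ a = v²/(2d) = 31.2928² / (2 × 123.966) = 979.239 / 247.932 = 3.9496 m/s².

Required deceleration ≈ 3.95 m/s²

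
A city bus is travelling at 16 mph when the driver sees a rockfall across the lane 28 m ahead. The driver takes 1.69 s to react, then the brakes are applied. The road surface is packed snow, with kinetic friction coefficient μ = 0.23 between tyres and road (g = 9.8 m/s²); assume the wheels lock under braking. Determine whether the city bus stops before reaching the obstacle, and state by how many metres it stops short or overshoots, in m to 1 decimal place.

16 mph × 0.44704 = 7.1526 m/s.
a = μg = 0.23 × 9.8 = 2.254 m/s².
Reaction distance = 7.1526 × 1.69 = 12.088 m.
Braking distance = v²/(2a) = 51.160 / 4.508 = 11.349 m.
Total stopping distance = 12.088 + 11.349 = 23.437 m, vs 28 m available — it stops with 28 − 23.437 = 4.563 m to spare.

Yes — it stops 4.6 m short of the obstacle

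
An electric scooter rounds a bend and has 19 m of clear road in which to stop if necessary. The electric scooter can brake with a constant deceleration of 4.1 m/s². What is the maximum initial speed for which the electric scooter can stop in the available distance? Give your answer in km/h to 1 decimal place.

v²/(2a) = d ⇒ v = √(2 × 4.100 × 19) = √155.80 = 12.4820 m/s.
12.4820 m/s × 3.6 = 44.935 km/h.

Maximum speed ≈ 44.9 km/h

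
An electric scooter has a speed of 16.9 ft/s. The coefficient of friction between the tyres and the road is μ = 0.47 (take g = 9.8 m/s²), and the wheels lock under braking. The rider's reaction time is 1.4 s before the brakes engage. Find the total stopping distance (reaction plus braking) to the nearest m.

16.9 ft/s × 0.3048 = 5.1511 m/s.
a = μg = 0.47 × 9.8 = 4.606 m/s².
Reaction distance = v·t_r = 5.1511 × 1.4 = 7.212 m.
Braking distance = v²/(2a) = 5.1511² / (2 × 4.606) = 26.534 / 9.212 = 2.880 m.
Total = 7.212 + 2.880 = 10.092 m.

Total stopping distance ≈ 10 m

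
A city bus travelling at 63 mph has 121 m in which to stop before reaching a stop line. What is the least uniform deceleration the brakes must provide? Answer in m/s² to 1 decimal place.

Required deceleration ≈ 3.3 m/s²

63 mph × 0.44704 = 28.1635 m/s.
v² = 2a·d ⇒ a = v²/(2d) = 28.1635² / (2 × 121.000) = 793.183 / 242.000 = 3.2776 m/s².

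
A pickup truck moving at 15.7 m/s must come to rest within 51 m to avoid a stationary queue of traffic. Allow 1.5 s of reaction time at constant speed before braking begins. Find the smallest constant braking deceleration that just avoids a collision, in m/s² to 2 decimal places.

Distance covered during reaction = 15.7000 × 1.5 = 23.550 m.
Distance available for braking: 51 − 23.550 = 27.450 m.
v² = 2a·d ⇒ a = v²/(2d) = 15.7000² / (2 × 27.450) = 246.490 / 54.900 = 4.4898 m/s².

Required deceleration ≈ 4.49 m/s²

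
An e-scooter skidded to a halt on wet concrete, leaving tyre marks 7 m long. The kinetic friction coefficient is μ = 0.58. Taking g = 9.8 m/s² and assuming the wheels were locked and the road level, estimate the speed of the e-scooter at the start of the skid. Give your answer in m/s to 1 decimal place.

Initial speed ≈ 8.9 m/s

Deceleration a = μg = 0.58 × 9.8 = 5.684 m/s².
v = √(2a·d) = √(2 × 5.684 × 7) = √79.576 = 8.9205 m/s.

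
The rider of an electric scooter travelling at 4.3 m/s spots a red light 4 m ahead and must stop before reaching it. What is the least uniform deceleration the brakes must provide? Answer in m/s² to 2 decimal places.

v² = 2a·d ⇒ a = v²/(2d) = 4.3000² / (2 × 4.000) = 18.490 / 8.000 = 2.3112 m/s².

Required deceleration ≈ 2.31 m/s²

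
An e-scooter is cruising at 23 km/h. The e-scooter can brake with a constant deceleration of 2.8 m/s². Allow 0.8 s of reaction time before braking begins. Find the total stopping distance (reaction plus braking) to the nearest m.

23 km/h ÷ 3.6 = 6.3889 m/s.
Reaction distance = v·t_r = 6.3889 × 0.8 = 5.111 m.
Braking distance = v²/(2a) = 6.3889² / (2 × 2.800) = 40.818 / 5.600 = 7.289 m.
Total = 5.111 + 7.289 = 12.400 m.

Total stopping distance ≈ 12 m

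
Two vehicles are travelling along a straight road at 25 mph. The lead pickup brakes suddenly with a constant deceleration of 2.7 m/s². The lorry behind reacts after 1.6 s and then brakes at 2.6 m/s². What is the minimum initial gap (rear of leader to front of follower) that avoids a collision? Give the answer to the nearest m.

25 mph × 0.44704 = 11.1760 m/s.
Leader travels v²/(2a_L) = 124.903 / 5.400 = 23.130 m before stopping.
Follower covers v·t_r = 11.1760 × 1.6 = 17.882 m while reacting, then v²/(2a_F) = 124.903 / 5.200 = 24.020 m while braking, for a total of 17.882 + 24.020 = 41.902 m.
Since a_F ≤ a_L and the follower starts braking later, the follower is never slower than the leader, so the closest approach is when both have stopped.
Minimum gap = 41.902 − 23.130 = 18.772 m.

Minimum gap ≈ 19 m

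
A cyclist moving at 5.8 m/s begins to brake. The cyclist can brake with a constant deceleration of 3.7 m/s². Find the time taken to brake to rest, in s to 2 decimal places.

Braking time ≈ 1.57 s

Braking time = v/a = 5.8000 / 3.700 = 1.568 s.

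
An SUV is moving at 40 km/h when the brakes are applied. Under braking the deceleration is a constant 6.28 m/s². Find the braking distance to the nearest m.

Braking distance ≈ 10 m

40 km/h ÷ 3.6 = 11.1111 m/s.
Braking distance = v²/(2a) = 11.1111² / (2 × 6.280) = 123.457 / 12.560 = 9.829 m.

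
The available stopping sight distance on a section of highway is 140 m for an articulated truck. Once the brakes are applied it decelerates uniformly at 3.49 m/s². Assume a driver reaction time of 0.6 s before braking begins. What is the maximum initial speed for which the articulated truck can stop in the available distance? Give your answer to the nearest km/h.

Stopping distance: v·t_r + v²/(2a) = 140 with t_r = 0.6 s and a = 3.490 m/s².
So v² + 4.188 v − 977.20 = 0.
Positive root: v = −a·t_r + √((a·t_r)² + 2a·d) = −2.094 + √(4.385 + 977.20) = 29.2363 m/s.
29.2363 m/s × 3.6 = 105.251 km/h.

Maximum speed ≈ 105 km/h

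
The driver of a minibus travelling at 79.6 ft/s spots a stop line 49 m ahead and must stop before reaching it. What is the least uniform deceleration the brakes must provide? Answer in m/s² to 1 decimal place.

79.6 ft/s × 0.3048 = 24.2621 m/s.
v² = 2a·d ⇒ a = v²/(2d) = 24.2621² / (2 × 49.000) = 588.649 / 98.000 = 6.0066 m/s².

Required deceleration ≈ 6.0 m/s²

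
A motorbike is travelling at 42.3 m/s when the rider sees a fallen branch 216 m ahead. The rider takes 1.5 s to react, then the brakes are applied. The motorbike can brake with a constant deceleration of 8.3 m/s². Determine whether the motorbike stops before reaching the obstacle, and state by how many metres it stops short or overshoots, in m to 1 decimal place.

Yes — it stops 44.8 m short of the obstacle

Reaction distance = 42.3000 × 1.5 = 63.450 m.
Braking distance = v²/(2a) = 1789.290 / 16.600 = 107.789 m.
Total stopping distance = 63.450 + 107.789 = 171.239 m, vs 216 m available — it stops with 216 − 171.239 = 44.761 m to spare.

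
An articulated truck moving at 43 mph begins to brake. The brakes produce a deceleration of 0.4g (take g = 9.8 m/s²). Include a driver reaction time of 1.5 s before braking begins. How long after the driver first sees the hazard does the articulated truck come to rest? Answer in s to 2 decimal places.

Total time ≈ 6.40 s

43 mph × 0.44704 = 19.2227 m/s.
a = 0.4 × 9.8 = 3.920 m/s².
Braking time = v/a = 19.2227 / 3.920 = 4.904 s.
Total = 1.5 + 4.904 = 6.404 s.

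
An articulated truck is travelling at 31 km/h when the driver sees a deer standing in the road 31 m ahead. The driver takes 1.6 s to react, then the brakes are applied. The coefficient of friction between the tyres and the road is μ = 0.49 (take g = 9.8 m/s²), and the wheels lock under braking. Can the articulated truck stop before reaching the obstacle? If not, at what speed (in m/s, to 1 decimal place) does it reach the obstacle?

Yes — it stops about 9.5 m short of the obstacle, so it never reaches it

31 km/h ÷ 3.6 = 8.6111 m/s.
a = μg = 0.49 × 9.8 = 4.802 m/s².
Reaction distance = 8.6111 × 1.6 = 13.778 m.
Braking distance = v²/(2a) = 74.151 / 9.604 = 7.721 m.
Total stopping distance = 13.778 + 7.721 = 21.499 m, vs 31 m available — it stops with 31 − 21.499 = 9.501 m to spare.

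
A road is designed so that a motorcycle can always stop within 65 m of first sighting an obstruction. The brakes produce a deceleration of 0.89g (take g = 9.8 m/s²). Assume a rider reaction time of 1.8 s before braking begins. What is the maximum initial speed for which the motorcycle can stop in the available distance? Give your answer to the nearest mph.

a = 0.89 × 9.8 = 8.722 m/s².
Stopping distance: v·t_r + v²/(2a) = 65 with t_r = 1.8 s and a = 8.722 m/s².
So v² + 31.399 v − 1133.86 = 0.
Positive root: v = −a·t_r + √((a·t_r)² + 2a·d) = −15.700 + √(246.490 + 1133.86) = 21.4531 m/s.
21.4531 m/s ÷ 0.44704 = 47.989 mph.

Maximum speed ≈ 48 mph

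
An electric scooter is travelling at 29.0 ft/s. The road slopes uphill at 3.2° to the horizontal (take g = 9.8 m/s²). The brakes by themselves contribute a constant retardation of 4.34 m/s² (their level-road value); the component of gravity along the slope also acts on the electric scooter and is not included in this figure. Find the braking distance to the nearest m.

29 ft/s × 0.3048 = 8.8392 m/s.
Gravity along the uphill slope adds to the braking deceleration: a_eff = 4.340 + 9.8·sin 3.2° = 4.340 + 0.547 = 4.887 m/s².
Braking distance = v²/(2a) = 8.8392² / (2 × 4.887) = 78.131 / 9.774 = 7.994 m.

Braking distance ≈ 8 m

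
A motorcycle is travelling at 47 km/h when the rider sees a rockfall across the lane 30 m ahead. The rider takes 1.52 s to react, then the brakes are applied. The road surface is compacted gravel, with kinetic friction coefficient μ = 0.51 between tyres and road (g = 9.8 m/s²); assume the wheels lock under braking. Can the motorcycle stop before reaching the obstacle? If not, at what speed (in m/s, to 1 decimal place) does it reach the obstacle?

No — it strikes the obstacle at 8.3 m/s

47 km/h ÷ 3.6 = 13.0556 m/s.
a = μg = 0.51 × 9.8 = 4.998 m/s².
Reaction distance = 13.0556 × 1.52 = 19.845 m.
Braking distance needed to stop: v²/(2a) = 170.449 / 9.996 = 17.052 m, so total needed = 19.845 + 17.052 = 36.897 m > 30 m — it cannot stop.
Distance remaining when braking begins: 30 − 19.845 = 10.155 m.
v² = v₀² − 2a·d = 170.449 − 2 × 4.998 × 10.155 = 68.940 m²/s².
v = √68.940 = 8.303 m/s.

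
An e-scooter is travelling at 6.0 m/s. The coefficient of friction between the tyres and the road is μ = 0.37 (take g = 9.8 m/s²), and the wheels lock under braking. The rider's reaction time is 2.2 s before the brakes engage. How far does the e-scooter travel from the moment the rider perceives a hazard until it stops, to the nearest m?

a = μg = 0.37 × 9.8 = 3.626 m/s².
Reaction distance = v·t_r = 6.0000 × 2.2 = 13.200 m.
Braking distance = v²/(2a) = 6.0000² / (2 × 3.626) = 36.000 / 7.252 = 4.964 m.
Total = 13.200 + 4.964 = 18.164 m.

Total stopping distance ≈ 18 m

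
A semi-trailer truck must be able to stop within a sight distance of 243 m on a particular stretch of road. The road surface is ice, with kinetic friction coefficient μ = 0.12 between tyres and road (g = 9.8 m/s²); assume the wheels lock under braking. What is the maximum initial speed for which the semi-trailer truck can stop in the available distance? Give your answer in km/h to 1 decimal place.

Maximum speed ≈ 86.1 km/h

a = μg = 0.12 × 9.8 = 1.176 m/s².
v²/(2a) = d ⇒ v = √(2 × 1.176 × 243) = √571.54 = 23.9069 m/s.
23.9069 m/s × 3.6 = 86.065 km/h.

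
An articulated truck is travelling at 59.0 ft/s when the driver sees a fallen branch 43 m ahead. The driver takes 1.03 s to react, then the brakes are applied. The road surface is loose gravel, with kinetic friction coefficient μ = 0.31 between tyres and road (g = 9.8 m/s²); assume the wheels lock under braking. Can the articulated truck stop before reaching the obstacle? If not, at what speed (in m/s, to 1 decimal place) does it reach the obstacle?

No — it strikes the obstacle at 13.2 m/s

59 ft/s × 0.3048 = 17.9832 m/s.
a = μg = 0.31 × 9.8 = 3.038 m/s².
Reaction distance = 17.9832 × 1.03 = 18.523 m.
Braking distance needed to stop: v²/(2a) = 323.395 / 6.076 = 53.225 m, so total needed = 18.523 + 53.225 = 71.748 m > 43 m — it cannot stop.
Distance remaining when braking begins: 43 − 18.523 = 24.477 m.
v² = v₀² − 2a·d = 323.395 − 2 × 3.038 × 24.477 = 174.673 m²/s².
v = √174.673 = 13.216 m/s.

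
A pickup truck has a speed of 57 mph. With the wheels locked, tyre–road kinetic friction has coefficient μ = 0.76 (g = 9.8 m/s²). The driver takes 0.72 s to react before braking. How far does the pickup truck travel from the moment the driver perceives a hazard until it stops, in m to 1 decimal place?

57 mph × 0.44704 = 25.4813 m/s.
a = μg = 0.76 × 9.8 = 7.448 m/s².
Reaction distance = v·t_r = 25.4813 × 0.72 = 18.347 m.
Braking distance = v²/(2a) = 25.4813² / (2 × 7.448) = 649.297 / 14.896 = 43.589 m.
Total = 18.347 + 43.589 = 61.936 m.

Total stopping distance ≈ 61.9 m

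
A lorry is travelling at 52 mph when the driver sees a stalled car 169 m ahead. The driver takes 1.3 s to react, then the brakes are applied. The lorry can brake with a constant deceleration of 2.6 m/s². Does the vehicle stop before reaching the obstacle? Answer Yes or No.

Yes

52 mph × 0.44704 = 23.2461 m/s.
Reaction distance = 23.2461 × 1.3 = 30.220 m.
Braking distance = v²/(2a) = 540.381 / 5.200 = 103.919 m.
Total stopping distance = 30.220 + 103.919 = 134.139 m, vs 169 m available — it stops with 169 − 134.139 = 34.861 m to spare.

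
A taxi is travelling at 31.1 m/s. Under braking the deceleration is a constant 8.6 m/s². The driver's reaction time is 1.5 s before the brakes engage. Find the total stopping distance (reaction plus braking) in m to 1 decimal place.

Reaction distance = v·t_r = 31.1000 × 1.5 = 46.650 m.
Braking distance = v²/(2a) = 31.1000² / (2 × 8.600) = 967.210 / 17.200 = 56.233 m.
Total = 46.650 + 56.233 = 102.883 m.

Total stopping distance ≈ 102.9 m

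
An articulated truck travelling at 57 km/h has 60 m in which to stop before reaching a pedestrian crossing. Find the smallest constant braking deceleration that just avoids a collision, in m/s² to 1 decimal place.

57 km/h ÷ 3.6 = 15.8333 m/s.
v² = 2a·d ⇒ a = v²/(2d) = 15.8333² / (2 × 60.000) = 250.693 / 120.000 = 2.0891 m/s².

Required deceleration ≈ 2.1 m/s²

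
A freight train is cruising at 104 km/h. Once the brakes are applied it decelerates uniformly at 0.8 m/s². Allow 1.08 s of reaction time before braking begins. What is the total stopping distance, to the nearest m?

Total stopping distance ≈ 553 m

104 km/h ÷ 3.6 = 28.8889 m/s.
Reaction distance = v·t_r = 28.8889 × 1.08 = 31.200 m.
Braking distance = v²/(2a) = 28.8889² / (2 × 0.800) = 834.569 / 1.600 = 521.606 m.
Total = 31.200 + 521.606 = 552.806 m.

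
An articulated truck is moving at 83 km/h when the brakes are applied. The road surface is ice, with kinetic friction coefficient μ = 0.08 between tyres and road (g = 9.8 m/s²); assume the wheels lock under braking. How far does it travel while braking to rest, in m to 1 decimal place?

Braking distance ≈ 339.0 m

83 km/h ÷ 3.6 = 23.0556 m/s.
a = μg = 0.08 × 9.8 = 0.784 m/s².
Braking distance = v²/(2a) = 23.0556² / (2 × 0.784) = 531.561 / 1.568 = 339.006 m.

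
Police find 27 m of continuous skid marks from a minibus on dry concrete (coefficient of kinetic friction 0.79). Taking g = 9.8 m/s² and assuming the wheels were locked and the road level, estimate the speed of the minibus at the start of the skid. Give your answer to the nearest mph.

Deceleration a = μg = 0.79 × 9.8 = 7.742 m/s².
v = √(2a·d) = √(2 × 7.742 × 27) = √418.068 = 20.4467 m/s.
= 20.4467 ÷ 0.44704 = 45.738 mph.

Initial speed ≈ 46 mph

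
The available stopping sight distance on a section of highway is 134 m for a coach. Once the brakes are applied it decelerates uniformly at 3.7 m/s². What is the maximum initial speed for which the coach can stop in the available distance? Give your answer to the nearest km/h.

v²/(2a) = d ⇒ v = √(2 × 3.700 × 134) = √991.60 = 31.4897 m/s.
31.4897 m/s × 3.6 = 113.363 km/h.

Maximum speed ≈ 113 km/h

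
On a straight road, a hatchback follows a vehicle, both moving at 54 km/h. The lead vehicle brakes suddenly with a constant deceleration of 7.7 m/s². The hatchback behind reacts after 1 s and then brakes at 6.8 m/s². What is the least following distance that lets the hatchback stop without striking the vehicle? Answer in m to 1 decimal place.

Minimum gap ≈ 16.9 m

54 km/h ÷ 3.6 = 15.0000 m/s.
Leader travels v²/(2a_L) = 225.000 / 15.400 = 14.610 m before stopping.
Follower covers v·t_r = 15.0000 × 1 = 15.000 m while reacting, then v²/(2a_F) = 225.000 / 13.600 = 16.544 m while braking, for a total of 15.000 + 16.544 = 31.544 m.
Since a_F ≤ a_L and the follower starts braking later, the follower is never slower than the leader, so the closest approach is when both have stopped.
Minimum gap = 31.544 − 14.610 = 16.934 m.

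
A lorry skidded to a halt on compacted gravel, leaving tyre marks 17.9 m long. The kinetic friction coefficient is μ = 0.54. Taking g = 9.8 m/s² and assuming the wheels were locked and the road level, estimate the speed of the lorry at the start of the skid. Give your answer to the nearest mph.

Initial speed ≈ 31 mph

Deceleration a = μg = 0.54 × 9.8 = 5.292 m/s².
v = √(2a·d) = √(2 × 5.292 × 17.9) = √189.454 = 13.7642 m/s.
= 13.7642 ÷ 0.44704 = 30.790 mph.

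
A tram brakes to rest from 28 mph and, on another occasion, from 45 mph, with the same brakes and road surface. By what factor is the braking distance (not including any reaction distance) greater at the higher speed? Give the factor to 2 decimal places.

Factor ≈ 2.58

Braking distance d = v²/(2a), so with a fixed, d ∝ v².
Factor = (45/28)² = 1.6071² = 2.5828.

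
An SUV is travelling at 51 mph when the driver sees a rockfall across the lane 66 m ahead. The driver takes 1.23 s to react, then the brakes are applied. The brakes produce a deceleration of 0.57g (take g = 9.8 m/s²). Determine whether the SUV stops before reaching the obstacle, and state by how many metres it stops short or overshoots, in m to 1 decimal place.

No — it overshoots by 8.6 m

51 mph × 0.44704 = 22.7990 m/s.
a = 0.57 × 9.8 = 5.586 m/s².
Reaction distance = 22.7990 × 1.23 = 28.043 m.
Braking distance = v²/(2a) = 519.794 / 11.172 = 46.526 m.
Total stopping distance = 28.043 + 46.526 = 74.569 m, vs 66 m available — it cannot stop in time and overshoots by 74.569 − 66 = 8.569 m.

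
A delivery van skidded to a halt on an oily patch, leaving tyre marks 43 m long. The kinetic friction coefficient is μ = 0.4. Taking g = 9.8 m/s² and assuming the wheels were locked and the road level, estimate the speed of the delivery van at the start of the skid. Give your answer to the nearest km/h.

Deceleration a = μg = 0.4 × 9.8 = 3.920 m/s².
v = √(2a·d) = √(2 × 3.920 × 43) = √337.120 = 18.3608 m/s.
= 18.3608 × 3.6 = 66.099 km/h.

Initial speed ≈ 66 km/h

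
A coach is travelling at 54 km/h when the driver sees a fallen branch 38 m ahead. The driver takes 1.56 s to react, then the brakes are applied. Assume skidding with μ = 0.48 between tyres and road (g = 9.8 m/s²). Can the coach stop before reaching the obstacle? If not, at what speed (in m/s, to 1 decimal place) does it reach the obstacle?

No — it strikes the obstacle at 9.4 m/s

54 km/h ÷ 3.6 = 15.0000 m/s.
a = μg = 0.48 × 9.8 = 4.704 m/s².
Reaction distance = 15.0000 × 1.56 = 23.400 m.
Braking distance needed to stop: v²/(2a) = 225.000 / 9.408 = 23.916 m, so total needed = 23.400 + 23.916 = 47.316 m > 38 m — it cannot stop.
Distance remaining when braking begins: 38 − 23.400 = 14.600 m.
v² = v₀² − 2a·d = 225.000 − 2 × 4.704 × 14.600 = 87.643 m²/s².
v = √87.643 = 9.362 m/s.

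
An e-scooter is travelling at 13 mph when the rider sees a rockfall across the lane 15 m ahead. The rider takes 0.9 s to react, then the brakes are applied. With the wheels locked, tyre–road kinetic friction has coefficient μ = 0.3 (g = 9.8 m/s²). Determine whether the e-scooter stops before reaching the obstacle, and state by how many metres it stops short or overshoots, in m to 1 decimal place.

13 mph × 0.44704 = 5.8115 m/s.
a = μg = 0.3 × 9.8 = 2.940 m/s².
Reaction distance = 5.8115 × 0.9 = 5.230 m.
Braking distance = v²/(2a) = 33.774 / 5.880 = 5.744 m.
Total stopping distance = 5.230 + 5.744 = 10.974 m, vs 15 m available — it stops with 15 − 10.974 = 4.026 m to spare.

Yes — it stops 4.0 m short of the obstacle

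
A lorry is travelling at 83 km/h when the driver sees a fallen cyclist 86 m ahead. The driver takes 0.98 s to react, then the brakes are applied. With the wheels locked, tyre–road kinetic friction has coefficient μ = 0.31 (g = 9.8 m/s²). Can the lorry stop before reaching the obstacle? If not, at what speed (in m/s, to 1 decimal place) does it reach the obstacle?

83 km/h ÷ 3.6 = 23.0556 m/s.
a = μg = 0.31 × 9.8 = 3.038 m/s².
Reaction distance = 23.0556 × 0.98 = 22.594 m.
Braking distance needed to stop: v²/(2a) = 531.561 / 6.076 = 87.485 m, so total needed = 22.594 + 87.485 = 110.079 m > 86 m — it cannot stop.
Distance remaining when braking begins: 86 − 22.594 = 63.406 m.
v² = v₀² − 2a·d = 531.561 − 2 × 3.038 × 63.406 = 146.306 m²/s².
v = √146.306 = 12.096 m/s.

No — it strikes the obstacle at 12.1 m/s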